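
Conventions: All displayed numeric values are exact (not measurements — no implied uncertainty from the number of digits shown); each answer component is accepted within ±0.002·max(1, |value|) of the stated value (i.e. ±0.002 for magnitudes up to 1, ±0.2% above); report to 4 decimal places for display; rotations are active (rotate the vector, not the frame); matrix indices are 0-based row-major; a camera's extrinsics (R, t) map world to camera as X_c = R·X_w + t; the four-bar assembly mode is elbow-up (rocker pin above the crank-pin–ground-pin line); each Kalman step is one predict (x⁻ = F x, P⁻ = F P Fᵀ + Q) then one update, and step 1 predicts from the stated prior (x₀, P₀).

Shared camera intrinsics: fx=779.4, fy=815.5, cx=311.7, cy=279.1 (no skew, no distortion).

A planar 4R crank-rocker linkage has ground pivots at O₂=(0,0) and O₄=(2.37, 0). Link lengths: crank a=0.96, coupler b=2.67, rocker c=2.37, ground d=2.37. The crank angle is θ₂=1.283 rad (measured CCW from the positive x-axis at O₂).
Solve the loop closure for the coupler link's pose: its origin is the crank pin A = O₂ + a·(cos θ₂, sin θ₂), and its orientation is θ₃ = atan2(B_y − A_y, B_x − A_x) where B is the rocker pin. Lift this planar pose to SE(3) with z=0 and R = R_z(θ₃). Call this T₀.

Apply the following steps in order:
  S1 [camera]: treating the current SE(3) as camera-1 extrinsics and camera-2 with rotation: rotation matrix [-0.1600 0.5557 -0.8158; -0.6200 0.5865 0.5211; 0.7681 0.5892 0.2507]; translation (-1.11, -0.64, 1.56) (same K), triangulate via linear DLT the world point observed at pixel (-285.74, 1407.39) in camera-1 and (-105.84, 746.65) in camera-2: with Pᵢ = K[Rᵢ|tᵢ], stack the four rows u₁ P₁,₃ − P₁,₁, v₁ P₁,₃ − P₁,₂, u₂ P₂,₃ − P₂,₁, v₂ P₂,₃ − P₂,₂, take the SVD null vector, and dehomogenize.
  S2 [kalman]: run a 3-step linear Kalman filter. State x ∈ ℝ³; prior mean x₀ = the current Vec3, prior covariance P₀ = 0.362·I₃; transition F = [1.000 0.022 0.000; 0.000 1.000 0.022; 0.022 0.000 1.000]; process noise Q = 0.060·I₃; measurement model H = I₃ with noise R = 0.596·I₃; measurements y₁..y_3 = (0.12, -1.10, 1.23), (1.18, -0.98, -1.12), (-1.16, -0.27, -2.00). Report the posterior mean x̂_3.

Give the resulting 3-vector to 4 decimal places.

result = (-0.2356, -0.1002, -0.2875)

source (fourbar_fk): coupler pose = R=[0.8409 -0.5412 0.0000; 0.5412 0.8409 0.0000; 0.0000 0.0000 1.0000], t=(0.2725, 0.9205, 0.0000)
after S1 (triangulate): (-0.5822, 1.5727, 1.3935)
after S2 (kf_track): (-0.2356, -0.1002, -0.2875)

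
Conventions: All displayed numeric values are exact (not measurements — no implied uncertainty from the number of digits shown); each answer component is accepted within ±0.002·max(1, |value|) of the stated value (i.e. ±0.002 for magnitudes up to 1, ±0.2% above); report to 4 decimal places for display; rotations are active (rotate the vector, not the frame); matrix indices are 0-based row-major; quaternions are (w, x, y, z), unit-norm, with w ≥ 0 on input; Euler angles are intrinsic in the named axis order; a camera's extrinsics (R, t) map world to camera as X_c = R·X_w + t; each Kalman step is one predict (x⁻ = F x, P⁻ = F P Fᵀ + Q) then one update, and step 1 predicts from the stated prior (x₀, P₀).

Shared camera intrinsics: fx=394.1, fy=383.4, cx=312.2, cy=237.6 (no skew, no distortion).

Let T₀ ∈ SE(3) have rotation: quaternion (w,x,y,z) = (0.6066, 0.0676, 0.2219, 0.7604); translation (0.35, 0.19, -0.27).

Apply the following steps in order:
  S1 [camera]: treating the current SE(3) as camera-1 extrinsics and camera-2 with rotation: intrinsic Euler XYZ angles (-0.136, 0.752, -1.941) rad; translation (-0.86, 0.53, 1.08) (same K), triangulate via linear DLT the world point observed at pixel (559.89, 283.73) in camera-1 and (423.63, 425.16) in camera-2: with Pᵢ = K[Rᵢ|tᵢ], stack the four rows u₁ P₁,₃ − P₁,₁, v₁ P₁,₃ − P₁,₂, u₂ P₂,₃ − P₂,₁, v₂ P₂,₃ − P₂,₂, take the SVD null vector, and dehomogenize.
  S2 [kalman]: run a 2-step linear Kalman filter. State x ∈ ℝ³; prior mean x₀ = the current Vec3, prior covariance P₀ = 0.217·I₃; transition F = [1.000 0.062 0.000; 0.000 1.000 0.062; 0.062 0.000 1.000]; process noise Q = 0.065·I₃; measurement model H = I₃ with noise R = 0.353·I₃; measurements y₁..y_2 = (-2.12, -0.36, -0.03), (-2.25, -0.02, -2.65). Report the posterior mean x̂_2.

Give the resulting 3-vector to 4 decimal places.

result = (-1.6600, -0.0480, -0.5427)

after S1 (triangulate): (-0.4357, 0.2295, 1.6938)
after S2 (kf_track): (-1.6600, -0.0480, -0.5427)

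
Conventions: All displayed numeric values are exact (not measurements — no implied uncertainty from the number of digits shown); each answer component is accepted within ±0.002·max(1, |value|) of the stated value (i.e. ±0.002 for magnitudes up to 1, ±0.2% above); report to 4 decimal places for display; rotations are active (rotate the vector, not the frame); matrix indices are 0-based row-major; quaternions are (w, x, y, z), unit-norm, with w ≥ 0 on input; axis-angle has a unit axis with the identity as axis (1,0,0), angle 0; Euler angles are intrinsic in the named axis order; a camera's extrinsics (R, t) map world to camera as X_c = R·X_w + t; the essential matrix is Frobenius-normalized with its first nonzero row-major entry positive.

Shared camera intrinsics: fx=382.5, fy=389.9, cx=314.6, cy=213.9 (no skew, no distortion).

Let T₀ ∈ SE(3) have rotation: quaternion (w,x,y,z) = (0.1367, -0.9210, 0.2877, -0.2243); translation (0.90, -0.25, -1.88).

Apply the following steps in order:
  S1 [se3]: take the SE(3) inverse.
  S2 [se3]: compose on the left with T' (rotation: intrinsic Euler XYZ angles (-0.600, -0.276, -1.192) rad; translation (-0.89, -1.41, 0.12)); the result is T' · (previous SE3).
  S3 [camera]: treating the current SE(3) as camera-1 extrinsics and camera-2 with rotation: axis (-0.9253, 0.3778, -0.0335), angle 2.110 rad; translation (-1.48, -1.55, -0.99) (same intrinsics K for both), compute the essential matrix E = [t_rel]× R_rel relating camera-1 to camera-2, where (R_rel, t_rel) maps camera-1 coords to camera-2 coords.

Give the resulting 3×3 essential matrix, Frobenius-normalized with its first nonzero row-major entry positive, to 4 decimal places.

after S1 (invert_se3): R=[0.7338 -0.5913 0.3345; -0.4686 -0.7971 -0.3809; 0.4918 0.1227 -0.8620], t=(-0.1794, -0.4935, -2.0325)
after S2 (compose_se3): R=[-0.2918 -0.9564 0.0135; -0.4638 0.1292 -0.8765; 0.8365 -0.2620 -0.4813], t=(-0.8411, -2.6080, -1.6031)
after S3 (essential): [0.5830 0.1729 -0.0306; -0.3601 -0.0111 -0.2097; 0.0188 0.2649 -0.6205]

matrix = [0.5830 0.1729 -0.0306; -0.3601 -0.0111 -0.2097; 0.0188 0.2649 -0.6205]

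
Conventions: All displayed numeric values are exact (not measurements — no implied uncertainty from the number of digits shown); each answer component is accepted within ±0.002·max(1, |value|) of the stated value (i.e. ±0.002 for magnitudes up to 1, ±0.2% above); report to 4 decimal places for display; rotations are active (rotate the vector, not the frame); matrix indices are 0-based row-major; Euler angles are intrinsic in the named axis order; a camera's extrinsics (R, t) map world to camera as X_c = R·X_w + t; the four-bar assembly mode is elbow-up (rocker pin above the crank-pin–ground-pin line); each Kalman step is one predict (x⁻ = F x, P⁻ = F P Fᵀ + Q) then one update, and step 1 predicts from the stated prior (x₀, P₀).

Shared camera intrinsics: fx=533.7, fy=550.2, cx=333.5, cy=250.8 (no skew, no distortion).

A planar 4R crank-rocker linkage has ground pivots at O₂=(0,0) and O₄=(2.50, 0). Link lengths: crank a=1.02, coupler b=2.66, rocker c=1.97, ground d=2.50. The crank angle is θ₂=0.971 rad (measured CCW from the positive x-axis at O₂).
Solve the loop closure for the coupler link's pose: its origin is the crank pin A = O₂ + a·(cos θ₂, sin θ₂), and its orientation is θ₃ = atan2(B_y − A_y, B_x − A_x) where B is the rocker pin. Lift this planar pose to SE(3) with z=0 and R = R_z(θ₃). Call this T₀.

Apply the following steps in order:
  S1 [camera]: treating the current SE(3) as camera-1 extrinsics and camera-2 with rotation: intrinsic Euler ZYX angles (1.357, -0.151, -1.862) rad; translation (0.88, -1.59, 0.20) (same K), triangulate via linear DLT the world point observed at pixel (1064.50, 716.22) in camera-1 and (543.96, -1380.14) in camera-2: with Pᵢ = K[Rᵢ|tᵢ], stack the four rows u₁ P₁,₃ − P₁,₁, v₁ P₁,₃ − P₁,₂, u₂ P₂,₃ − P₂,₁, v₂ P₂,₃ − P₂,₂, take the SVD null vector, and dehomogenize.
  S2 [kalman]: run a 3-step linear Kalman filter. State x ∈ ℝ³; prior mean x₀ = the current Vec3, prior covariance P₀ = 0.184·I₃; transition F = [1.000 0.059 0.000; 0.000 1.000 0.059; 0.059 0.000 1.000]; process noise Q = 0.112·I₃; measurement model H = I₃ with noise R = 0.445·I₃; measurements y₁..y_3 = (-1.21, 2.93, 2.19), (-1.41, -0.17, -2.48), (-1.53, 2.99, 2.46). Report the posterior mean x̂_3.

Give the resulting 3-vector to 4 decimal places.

result = (-0.9747, 1.5013, 0.8331)

source (fourbar_fk): coupler pose = R=[0.9173 -0.3982 0.0000; 0.3982 0.9173 0.0000; 0.0000 0.0000 1.0000], t=(0.5758, 0.8420, 0.0000)
after S1 (triangulate): (0.2794, -0.3777, 0.7173)
after S2 (kf_track): (-0.9747, 1.5013, 0.8331)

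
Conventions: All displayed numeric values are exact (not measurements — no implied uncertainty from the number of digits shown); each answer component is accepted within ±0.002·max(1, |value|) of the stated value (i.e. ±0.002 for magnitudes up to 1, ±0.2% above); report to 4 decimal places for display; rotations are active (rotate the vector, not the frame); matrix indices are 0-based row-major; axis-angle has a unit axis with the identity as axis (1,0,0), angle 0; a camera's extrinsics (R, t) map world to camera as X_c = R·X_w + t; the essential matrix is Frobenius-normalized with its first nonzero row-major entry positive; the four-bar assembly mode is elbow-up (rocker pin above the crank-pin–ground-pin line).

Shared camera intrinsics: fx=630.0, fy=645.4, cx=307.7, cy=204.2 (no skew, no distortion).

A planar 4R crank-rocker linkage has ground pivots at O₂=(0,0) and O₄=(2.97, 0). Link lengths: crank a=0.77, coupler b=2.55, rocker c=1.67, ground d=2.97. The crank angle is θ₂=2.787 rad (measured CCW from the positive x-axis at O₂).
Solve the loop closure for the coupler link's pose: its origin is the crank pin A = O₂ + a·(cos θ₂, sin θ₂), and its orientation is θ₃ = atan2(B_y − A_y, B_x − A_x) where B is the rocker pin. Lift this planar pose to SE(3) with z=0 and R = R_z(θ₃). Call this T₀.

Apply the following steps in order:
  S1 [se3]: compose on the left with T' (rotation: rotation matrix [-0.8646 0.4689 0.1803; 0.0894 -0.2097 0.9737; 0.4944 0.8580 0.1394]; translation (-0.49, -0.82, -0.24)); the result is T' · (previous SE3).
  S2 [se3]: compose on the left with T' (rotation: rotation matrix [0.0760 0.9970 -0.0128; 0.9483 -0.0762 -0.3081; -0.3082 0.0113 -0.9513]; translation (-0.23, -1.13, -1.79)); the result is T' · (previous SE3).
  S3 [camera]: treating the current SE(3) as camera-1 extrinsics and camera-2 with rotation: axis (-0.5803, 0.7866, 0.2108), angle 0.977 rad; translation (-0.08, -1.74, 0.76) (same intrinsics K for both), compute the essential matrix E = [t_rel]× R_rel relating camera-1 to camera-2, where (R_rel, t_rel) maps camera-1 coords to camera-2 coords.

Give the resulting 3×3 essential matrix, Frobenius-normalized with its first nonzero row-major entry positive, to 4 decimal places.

matrix = [0.5141 0.4513 -0.1775; -0.3624 0.4153 0.0638; -0.2649 0.3474 0.0429]

source (fourbar_fk): coupler pose = R=[0.9480 -0.3183 0.0000; 0.3183 0.9480 0.0000; 0.0000 0.0000 1.0000], t=(-0.7221, 0.2674, 0.0000)
after S1 (compose_se3): R=[-0.6704 0.7197 0.1803; 0.0180 -0.2272 0.9737; 0.7417 0.6560 0.1394], t=(0.2597, -0.9406, -0.3676)
after S2 (compose_se3): R=[-0.0425 -0.1802 0.9827; -0.8657 0.4977 0.0539; -0.4988 -0.8484 -0.1772], t=(-1.1434, -0.6988, -1.5310)
after S3 (essential): [0.5141 0.4513 -0.1775; -0.3624 0.4153 0.0638; -0.2649 0.3474 0.0429]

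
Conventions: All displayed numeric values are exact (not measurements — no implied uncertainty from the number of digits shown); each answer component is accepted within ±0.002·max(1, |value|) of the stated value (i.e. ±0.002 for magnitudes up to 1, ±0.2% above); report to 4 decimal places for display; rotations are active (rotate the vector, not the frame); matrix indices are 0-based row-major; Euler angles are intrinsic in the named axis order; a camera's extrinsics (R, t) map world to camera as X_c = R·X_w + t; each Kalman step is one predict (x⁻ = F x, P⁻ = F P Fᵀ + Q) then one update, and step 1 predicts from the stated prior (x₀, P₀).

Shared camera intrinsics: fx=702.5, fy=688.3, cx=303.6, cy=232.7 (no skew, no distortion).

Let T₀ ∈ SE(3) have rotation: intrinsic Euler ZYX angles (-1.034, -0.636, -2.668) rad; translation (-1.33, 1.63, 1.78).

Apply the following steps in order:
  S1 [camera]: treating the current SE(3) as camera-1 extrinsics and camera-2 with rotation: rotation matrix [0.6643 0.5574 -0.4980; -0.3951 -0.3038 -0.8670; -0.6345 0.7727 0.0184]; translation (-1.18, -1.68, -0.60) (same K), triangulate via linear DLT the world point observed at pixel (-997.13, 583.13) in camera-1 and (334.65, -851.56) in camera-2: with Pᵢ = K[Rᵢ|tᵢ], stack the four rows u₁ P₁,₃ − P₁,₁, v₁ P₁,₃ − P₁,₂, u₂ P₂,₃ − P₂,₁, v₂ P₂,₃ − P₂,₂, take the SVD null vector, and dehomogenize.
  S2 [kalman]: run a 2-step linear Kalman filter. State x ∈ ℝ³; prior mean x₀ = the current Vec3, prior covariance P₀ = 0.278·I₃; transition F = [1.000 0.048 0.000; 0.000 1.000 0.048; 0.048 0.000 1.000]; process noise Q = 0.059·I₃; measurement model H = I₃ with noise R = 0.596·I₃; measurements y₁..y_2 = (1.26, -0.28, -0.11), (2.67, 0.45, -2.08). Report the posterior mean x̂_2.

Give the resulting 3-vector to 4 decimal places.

result = (1.0825, 0.7897, -1.0501)

after S1 (triangulate): (-0.2462, 1.6760, -0.8961)
after S2 (kf_track): (1.0825, 0.7897, -1.0501)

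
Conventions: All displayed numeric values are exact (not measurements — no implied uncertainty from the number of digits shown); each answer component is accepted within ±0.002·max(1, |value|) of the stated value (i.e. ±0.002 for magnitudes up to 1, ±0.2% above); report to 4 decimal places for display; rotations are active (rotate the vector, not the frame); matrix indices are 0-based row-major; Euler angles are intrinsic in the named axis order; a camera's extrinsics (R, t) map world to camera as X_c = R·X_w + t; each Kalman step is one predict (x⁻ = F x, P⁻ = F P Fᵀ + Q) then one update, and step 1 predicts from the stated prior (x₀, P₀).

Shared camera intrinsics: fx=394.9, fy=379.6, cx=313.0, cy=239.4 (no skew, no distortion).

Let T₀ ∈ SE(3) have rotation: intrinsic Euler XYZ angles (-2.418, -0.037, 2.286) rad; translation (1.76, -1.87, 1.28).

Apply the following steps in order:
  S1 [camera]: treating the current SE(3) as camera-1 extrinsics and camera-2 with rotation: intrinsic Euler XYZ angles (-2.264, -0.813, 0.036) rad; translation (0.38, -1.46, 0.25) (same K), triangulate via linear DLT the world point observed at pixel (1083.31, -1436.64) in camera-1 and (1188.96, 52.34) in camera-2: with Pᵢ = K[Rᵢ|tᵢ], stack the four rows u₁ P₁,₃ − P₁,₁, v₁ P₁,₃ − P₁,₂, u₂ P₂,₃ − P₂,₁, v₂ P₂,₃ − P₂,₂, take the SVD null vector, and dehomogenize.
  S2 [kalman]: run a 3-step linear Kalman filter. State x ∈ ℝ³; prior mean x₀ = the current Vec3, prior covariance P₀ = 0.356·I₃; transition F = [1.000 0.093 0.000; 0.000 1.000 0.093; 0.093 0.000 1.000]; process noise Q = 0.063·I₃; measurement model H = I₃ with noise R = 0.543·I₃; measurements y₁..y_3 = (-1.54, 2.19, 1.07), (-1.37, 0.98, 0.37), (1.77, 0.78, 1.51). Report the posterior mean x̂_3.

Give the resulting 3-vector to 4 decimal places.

after S1 (triangulate): (1.4352, -1.2613, -1.2237)
after S2 (kf_track): (0.4212, 0.6342, 0.5553)

result = (0.4212, 0.6342, 0.5553)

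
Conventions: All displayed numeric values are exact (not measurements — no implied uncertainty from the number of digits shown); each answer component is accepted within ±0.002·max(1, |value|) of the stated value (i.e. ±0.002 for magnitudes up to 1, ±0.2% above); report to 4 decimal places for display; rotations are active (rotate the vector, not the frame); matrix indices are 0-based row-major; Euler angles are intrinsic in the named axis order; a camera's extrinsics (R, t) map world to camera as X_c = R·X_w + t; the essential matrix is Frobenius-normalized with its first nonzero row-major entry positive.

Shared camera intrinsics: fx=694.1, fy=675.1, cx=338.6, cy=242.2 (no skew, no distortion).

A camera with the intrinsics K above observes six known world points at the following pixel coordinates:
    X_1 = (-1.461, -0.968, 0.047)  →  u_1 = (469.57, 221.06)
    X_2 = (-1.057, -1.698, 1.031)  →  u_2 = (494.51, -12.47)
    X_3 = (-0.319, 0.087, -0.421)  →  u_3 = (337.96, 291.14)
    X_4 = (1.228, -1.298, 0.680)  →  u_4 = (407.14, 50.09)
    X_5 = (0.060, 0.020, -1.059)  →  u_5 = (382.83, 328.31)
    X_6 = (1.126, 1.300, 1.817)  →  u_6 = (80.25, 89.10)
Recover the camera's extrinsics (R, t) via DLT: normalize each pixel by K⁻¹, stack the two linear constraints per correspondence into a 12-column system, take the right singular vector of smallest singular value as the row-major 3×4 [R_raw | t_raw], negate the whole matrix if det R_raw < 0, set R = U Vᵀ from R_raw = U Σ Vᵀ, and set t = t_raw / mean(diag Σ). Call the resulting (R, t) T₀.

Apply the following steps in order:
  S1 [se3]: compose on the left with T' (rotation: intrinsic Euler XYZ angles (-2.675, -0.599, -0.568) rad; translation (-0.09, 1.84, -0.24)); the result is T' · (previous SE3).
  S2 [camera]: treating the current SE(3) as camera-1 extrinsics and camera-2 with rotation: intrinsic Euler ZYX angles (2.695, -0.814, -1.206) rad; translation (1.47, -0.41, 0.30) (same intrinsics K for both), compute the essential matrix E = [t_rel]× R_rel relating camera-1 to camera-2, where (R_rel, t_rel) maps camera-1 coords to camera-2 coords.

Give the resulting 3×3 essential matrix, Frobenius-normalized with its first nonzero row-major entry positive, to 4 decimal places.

source (pnp_recover): camera pose = R=[-0.0303 -0.8650 -0.5009; -0.3453 0.4793 -0.8069; 0.9380 0.1485 -0.3132], t=(-0.1500, -0.1200, 5.2798)
after S1 (compose_se3): R=[-0.7034 -0.4730 -0.5307; 0.5403 -0.8408 0.0333; -0.4619 -0.2633 0.8469], t=(-3.2246, 3.7715, -4.0291)
after S2 (essential): [0.2509 -0.2830 -0.3970; -0.2109 -0.5438 -0.1584; 0.4650 0.1797 -0.2924]

matrix = [0.2509 -0.2830 -0.3970; -0.2109 -0.5438 -0.1584; 0.4650 0.1797 -0.2924]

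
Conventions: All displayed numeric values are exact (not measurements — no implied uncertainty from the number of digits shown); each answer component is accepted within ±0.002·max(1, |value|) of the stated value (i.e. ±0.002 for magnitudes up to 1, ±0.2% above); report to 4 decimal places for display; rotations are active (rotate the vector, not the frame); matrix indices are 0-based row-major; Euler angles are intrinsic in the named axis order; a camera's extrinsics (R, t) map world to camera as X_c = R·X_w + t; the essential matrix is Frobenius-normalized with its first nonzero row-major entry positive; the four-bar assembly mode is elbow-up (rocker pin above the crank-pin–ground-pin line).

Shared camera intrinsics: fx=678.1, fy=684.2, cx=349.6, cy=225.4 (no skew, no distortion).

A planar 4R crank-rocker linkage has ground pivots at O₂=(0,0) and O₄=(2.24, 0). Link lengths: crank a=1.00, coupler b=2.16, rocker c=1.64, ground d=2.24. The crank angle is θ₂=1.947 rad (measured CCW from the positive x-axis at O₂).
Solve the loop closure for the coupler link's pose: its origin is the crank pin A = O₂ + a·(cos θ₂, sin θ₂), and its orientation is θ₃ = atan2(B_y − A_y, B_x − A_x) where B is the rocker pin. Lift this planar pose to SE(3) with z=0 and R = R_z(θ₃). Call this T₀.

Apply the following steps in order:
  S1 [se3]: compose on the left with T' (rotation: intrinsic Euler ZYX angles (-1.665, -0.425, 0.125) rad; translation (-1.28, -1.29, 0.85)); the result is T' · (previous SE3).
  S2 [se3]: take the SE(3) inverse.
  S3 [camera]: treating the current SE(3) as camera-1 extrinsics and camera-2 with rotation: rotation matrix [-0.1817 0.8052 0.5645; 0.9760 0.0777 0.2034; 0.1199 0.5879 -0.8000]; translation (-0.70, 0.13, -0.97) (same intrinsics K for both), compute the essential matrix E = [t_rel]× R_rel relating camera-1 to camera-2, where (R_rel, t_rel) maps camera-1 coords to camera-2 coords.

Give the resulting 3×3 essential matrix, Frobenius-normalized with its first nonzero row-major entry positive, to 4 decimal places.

source (fourbar_fk): coupler pose = R=[0.9580 -0.2867 0.0000; 0.2867 0.9580 0.0000; 0.0000 0.0000 1.0000], t=(-0.3674, 0.9301, 0.0000)
after S1 (compose_se3): R=[0.2024 0.9755 -0.0856; -0.8810 0.2196 0.4190; 0.4276 -0.0094 0.9039], t=(-0.3253, -0.9960, 0.8042)
after S2 (invert_se3): R=[0.2024 -0.8810 0.4276; 0.9755 0.2196 -0.0094; -0.0856 0.4190 0.9039], t=(-1.1555, 0.5436, -0.3374)
after S3 (essential): [0.1641 0.6177 0.1001; 0.0876 0.0761 -0.6969; -0.0765 -0.2764 -0.0127]

matrix = [0.1641 0.6177 0.1001; 0.0876 0.0761 -0.6969; -0.0765 -0.2764 -0.0127]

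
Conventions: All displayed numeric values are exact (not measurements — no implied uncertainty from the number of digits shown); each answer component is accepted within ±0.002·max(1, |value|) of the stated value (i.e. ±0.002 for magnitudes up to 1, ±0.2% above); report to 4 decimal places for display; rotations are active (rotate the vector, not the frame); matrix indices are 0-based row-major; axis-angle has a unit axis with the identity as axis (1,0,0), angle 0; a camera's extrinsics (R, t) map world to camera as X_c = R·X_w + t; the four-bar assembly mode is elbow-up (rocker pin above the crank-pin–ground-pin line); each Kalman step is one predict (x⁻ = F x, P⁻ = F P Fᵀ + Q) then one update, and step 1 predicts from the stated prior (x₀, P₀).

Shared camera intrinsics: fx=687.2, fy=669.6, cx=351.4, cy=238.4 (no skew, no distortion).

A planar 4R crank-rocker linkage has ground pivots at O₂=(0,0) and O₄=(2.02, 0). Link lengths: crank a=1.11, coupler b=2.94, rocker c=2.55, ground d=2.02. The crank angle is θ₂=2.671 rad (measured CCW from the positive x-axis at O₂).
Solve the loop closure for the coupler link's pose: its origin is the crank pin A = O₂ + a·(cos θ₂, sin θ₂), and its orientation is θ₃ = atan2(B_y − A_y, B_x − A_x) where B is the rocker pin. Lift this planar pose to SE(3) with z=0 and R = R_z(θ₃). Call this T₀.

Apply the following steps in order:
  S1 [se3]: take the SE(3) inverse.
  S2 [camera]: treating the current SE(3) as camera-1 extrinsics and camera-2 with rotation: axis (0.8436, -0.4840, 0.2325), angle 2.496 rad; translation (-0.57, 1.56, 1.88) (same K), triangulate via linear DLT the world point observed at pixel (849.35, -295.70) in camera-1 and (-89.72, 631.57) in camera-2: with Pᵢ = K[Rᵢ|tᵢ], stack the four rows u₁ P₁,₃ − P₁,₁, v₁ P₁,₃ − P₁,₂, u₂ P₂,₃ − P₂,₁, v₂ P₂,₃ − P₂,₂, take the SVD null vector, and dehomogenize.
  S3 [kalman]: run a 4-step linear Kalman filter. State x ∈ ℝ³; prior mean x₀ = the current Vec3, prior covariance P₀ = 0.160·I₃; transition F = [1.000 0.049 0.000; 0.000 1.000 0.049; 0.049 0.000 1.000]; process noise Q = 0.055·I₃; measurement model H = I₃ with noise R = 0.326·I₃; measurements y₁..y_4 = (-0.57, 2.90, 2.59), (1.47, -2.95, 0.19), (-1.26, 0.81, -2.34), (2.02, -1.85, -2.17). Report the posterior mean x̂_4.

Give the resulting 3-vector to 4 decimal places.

source (fourbar_fk): coupler pose = R=[0.7565 -0.6540 0.0000; 0.6540 0.7565 0.0000; 0.0000 0.0000 1.0000], t=(-0.9893, 0.5033, 0.0000)
after S1 (invert_se3): R=[0.7565 0.6540 0.0000; -0.6540 0.7565 0.0000; 0.0000 0.0000 1.0000], t=(0.4193, -1.0278, 0.0000)
after S2 (triangulate): (-0.0279, 0.3869, 0.8987)
after S3 (kf_track): (0.4963, -0.5121, -0.8284)

result = (0.4963, -0.5121, -0.8284)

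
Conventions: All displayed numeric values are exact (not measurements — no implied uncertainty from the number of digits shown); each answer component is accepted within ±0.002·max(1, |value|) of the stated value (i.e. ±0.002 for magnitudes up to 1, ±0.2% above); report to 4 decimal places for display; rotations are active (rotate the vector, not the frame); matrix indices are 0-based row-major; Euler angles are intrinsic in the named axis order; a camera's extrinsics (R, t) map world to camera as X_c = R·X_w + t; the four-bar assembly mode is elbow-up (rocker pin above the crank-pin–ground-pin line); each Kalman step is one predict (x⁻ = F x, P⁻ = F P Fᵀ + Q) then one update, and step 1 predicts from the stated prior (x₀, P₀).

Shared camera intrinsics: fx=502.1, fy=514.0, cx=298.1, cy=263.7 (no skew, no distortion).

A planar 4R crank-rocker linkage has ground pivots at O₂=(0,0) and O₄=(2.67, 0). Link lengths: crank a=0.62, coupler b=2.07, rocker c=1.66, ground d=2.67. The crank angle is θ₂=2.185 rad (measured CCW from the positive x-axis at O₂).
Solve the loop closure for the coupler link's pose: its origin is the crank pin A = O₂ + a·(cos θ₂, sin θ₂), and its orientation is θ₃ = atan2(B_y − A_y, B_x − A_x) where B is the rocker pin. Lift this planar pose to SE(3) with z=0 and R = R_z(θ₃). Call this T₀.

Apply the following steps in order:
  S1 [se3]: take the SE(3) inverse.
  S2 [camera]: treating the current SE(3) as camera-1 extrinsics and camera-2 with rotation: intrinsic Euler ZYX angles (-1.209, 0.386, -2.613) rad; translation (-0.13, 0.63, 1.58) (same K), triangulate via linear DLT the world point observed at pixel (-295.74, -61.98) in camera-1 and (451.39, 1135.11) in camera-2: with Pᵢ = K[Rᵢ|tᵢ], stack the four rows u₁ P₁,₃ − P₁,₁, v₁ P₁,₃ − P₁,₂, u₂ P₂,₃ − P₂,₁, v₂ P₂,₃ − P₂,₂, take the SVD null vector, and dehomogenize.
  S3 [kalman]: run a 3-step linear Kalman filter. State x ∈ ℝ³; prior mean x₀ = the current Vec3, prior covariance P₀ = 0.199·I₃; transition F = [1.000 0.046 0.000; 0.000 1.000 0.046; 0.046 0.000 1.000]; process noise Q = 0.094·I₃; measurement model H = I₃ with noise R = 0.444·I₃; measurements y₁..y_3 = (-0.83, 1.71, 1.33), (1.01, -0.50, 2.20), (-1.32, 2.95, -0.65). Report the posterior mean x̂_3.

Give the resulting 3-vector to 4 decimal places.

source (fourbar_fk): coupler pose = R=[0.9337 -0.3581 0.0000; 0.3581 0.9337 0.0000; 0.0000 0.0000 1.0000], t=(-0.3573, 0.5067, 0.0000)
after S1 (invert_se3): R=[0.9337 0.3581 0.0000; -0.3581 0.9337 0.0000; 0.0000 0.0000 1.0000], t=(0.1522, -0.6010, 0.0000)
after S2 (triangulate): (-1.4055, -0.7061, 1.1947)
after S3 (kf_track): (-0.6949, 1.1450, 0.7600)

result = (-0.6949, 1.1450, 0.7600)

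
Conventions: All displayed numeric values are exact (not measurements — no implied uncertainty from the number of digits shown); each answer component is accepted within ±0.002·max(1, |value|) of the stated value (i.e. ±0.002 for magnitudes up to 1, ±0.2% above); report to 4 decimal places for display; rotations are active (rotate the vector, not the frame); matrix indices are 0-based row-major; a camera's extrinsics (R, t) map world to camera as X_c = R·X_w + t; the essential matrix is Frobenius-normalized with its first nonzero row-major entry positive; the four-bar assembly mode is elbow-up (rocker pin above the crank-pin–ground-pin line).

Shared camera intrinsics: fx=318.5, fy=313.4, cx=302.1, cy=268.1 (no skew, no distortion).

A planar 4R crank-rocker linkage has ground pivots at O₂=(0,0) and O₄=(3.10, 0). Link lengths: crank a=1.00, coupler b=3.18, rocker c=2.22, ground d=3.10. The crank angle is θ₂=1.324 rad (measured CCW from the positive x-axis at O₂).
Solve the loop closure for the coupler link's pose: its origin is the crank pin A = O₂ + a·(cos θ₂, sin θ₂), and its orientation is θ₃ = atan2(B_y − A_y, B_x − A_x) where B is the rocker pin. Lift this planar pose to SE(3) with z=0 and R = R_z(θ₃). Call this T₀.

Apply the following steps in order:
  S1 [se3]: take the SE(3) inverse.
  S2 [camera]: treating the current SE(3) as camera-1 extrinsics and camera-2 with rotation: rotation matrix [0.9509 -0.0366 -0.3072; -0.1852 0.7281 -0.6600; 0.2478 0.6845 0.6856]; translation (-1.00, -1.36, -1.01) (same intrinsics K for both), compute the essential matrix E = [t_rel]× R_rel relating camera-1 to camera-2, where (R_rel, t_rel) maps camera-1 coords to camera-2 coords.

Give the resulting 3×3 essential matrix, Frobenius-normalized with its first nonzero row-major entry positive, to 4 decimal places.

matrix = [0.2016 0.1026 0.4284; -0.0983 -0.3487 -0.4094; -0.3261 0.5650 -0.2022]

source (fourbar_fk): coupler pose = R=[0.9196 -0.3928 0.0000; 0.3928 0.9196 0.0000; 0.0000 0.0000 1.0000], t=(0.2443, 0.9697, 0.0000)
after S1 (invert_se3): R=[0.9196 0.3928 0.0000; -0.3928 0.9196 0.0000; 0.0000 0.0000 1.0000], t=(-0.6056, -0.7958, 0.0000)
after S2 (essential): [0.2016 0.1026 0.4284; -0.0983 -0.3487 -0.4094; -0.3261 0.5650 -0.2022]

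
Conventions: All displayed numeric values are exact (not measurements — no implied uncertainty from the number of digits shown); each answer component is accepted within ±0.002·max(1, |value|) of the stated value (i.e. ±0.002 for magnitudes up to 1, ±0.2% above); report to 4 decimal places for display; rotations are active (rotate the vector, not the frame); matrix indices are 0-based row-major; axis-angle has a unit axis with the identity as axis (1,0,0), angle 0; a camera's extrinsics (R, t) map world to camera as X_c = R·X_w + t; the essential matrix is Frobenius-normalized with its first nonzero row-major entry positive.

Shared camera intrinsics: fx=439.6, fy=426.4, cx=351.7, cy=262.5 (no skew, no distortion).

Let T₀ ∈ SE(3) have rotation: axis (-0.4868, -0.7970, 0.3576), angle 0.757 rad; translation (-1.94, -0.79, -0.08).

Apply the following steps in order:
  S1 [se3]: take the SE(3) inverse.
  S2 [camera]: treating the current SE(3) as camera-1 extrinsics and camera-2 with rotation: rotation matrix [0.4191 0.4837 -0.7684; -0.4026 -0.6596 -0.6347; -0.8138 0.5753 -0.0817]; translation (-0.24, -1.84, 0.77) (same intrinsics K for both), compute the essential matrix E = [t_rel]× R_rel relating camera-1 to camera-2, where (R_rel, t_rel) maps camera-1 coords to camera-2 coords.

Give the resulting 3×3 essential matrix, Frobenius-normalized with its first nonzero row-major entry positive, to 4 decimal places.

matrix = [0.5564 0.0592 0.1500; -0.1297 0.6590 -0.1679; 0.3688 0.2117 0.0654]

after S1 (invert_se3): R=[0.7916 0.3515 0.4998; -0.1396 0.9004 -0.4121; -0.5949 0.2565 0.7618], t=(1.8534, 0.4074, -0.8905)
after S2 (essential): [0.5564 0.0592 0.1500; -0.1297 0.6590 -0.1679; 0.3688 0.2117 0.0654]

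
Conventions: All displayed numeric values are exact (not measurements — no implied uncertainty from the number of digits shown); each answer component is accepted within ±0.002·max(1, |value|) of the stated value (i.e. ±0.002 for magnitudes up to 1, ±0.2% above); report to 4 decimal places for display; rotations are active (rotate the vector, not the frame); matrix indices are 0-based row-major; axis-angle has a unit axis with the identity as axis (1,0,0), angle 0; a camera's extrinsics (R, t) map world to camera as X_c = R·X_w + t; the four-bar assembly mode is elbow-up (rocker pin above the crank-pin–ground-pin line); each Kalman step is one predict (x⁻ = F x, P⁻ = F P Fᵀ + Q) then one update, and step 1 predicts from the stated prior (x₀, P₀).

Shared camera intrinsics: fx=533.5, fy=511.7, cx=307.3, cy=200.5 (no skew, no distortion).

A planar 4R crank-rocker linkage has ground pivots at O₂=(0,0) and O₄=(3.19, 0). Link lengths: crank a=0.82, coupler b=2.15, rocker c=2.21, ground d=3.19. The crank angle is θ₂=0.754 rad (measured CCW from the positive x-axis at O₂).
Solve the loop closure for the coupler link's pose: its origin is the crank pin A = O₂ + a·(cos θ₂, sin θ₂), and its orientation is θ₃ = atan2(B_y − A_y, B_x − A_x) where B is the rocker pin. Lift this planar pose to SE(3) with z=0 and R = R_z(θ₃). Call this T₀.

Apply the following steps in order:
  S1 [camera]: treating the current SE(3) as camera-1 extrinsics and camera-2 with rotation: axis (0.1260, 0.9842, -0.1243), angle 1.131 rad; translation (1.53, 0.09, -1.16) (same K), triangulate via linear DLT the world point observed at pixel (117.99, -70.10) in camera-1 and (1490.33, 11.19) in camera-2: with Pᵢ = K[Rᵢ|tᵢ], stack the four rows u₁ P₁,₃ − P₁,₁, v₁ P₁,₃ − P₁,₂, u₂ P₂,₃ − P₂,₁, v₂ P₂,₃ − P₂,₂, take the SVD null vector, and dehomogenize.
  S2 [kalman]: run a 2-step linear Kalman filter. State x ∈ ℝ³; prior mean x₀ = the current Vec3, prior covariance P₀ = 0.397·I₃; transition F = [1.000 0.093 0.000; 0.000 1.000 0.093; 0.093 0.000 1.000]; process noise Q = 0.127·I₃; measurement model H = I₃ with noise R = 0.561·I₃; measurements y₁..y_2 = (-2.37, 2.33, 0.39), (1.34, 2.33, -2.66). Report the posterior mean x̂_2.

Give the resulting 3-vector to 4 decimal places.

result = (-0.5820, 1.6196, -0.6407)

source (fourbar_fk): coupler pose = R=[0.7507 -0.6606 0.0000; 0.6606 0.7507 0.0000; 0.0000 0.0000 1.0000], t=(0.5977, 0.5613, 0.0000)
after S1 (triangulate): (-1.6350, -0.2418, 1.3243)
after S2 (kf_track): (-0.5820, 1.6196, -0.6407)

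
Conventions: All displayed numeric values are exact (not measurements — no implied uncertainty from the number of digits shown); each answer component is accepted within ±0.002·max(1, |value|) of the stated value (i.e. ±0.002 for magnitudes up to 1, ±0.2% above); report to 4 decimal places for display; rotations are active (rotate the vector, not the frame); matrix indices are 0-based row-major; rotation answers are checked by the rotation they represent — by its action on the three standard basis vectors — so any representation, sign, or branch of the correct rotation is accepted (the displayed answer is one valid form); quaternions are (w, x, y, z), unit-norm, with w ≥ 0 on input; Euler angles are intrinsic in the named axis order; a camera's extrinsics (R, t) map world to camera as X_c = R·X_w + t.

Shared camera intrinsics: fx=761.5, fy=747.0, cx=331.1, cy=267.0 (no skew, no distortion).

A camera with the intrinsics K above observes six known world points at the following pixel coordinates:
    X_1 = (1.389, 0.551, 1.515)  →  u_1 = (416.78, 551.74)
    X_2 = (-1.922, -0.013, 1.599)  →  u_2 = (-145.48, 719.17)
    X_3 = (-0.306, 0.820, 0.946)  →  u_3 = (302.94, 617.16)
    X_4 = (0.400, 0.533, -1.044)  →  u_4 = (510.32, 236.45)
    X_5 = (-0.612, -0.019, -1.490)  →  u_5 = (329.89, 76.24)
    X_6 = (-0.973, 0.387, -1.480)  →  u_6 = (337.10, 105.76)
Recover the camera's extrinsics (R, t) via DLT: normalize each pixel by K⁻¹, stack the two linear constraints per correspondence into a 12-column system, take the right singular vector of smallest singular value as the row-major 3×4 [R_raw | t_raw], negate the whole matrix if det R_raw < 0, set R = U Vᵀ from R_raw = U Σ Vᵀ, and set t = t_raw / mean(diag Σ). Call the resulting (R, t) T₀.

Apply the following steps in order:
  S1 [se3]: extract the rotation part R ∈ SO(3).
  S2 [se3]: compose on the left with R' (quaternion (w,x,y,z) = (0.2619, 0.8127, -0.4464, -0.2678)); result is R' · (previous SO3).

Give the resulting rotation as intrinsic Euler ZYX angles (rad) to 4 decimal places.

source (pnp_recover): camera pose = R=[0.6599 0.6576 -0.3634; -0.0333 0.5089 0.8602; 0.7506 -0.5555 0.3578], t=(-0.1300, 0.4900, 4.0400)
after S1 (rot_of_se3): [0.6599 0.6576 -0.3634; -0.0333 0.5089 0.8602; 0.7506 -0.5555 0.3578]
after S2 (compose_so3): [-0.1804 0.3750 -0.9093; -0.6959 -0.7019 -0.1515; -0.6951 0.6055 0.3876]

rotation (euler_zyx) = (-1.8244, 0.7685, 1.0014)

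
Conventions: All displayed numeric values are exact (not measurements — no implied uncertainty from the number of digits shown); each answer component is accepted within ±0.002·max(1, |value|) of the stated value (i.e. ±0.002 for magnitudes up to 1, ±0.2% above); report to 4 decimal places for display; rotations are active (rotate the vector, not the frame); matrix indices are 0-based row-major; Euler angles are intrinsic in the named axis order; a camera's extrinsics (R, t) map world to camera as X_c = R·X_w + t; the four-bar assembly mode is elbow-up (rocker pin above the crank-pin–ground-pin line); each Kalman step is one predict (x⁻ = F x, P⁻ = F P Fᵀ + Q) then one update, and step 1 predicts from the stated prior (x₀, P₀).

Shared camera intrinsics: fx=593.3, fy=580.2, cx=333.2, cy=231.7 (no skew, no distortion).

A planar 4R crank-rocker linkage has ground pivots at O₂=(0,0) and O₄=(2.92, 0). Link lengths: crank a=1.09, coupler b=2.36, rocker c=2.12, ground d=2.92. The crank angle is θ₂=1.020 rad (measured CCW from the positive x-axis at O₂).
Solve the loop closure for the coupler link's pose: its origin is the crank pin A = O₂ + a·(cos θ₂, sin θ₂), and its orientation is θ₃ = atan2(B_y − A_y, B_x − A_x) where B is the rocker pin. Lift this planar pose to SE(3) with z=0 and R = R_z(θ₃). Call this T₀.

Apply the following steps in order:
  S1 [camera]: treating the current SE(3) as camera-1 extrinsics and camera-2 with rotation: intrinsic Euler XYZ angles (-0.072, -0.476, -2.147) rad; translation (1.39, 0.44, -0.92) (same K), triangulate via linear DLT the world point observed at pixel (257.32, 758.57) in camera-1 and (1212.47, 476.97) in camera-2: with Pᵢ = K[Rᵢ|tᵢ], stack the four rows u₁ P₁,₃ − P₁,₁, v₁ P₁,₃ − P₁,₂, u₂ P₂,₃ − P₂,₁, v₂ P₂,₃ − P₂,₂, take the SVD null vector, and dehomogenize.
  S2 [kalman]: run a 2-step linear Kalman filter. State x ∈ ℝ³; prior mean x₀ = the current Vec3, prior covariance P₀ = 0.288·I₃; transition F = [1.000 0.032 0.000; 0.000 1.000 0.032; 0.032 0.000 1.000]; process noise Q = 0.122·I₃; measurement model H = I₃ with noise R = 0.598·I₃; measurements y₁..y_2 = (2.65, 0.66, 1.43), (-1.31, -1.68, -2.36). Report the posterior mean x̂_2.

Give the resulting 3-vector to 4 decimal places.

result = (0.0068, -0.1264, 0.0645)

source (fourbar_fk): coupler pose = R=[0.8685 -0.4957 0.0000; 0.4957 0.8685 0.0000; 0.0000 0.0000 1.0000], t=(0.5705, 0.9288, 0.0000)
after S1 (triangulate): (-0.3933, 0.8898, 1.6591)
after S2 (kf_track): (0.0068, -0.1264, 0.0645)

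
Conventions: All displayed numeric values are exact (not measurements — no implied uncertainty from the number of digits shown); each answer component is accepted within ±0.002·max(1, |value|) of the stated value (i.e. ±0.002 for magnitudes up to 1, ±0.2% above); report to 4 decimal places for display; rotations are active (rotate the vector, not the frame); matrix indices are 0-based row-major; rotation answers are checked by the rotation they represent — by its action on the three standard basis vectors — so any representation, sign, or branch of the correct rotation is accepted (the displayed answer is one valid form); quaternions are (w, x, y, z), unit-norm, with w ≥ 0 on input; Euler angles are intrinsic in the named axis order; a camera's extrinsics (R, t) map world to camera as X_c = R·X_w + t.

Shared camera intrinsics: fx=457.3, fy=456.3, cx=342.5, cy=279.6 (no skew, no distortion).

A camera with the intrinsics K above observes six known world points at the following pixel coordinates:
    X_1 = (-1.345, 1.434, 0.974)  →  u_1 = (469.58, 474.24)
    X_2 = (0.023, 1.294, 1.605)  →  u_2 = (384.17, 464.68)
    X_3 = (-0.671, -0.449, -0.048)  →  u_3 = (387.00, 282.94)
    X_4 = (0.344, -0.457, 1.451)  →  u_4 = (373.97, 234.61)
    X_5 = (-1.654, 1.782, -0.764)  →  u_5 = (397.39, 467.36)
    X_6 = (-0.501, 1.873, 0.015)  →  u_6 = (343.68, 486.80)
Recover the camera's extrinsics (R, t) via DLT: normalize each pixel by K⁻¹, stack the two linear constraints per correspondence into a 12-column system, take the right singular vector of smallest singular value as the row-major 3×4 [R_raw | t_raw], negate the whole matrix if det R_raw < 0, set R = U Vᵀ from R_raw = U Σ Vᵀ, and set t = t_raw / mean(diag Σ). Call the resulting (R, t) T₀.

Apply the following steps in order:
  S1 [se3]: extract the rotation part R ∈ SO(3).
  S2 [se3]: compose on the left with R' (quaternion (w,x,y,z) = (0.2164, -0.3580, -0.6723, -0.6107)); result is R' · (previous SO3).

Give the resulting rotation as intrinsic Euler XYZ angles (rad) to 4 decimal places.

rotation (euler_xyz) = (1.1250, -0.5064, -1.1625)

source (pnp_recover): camera pose = R=[-0.8919 -0.1711 0.4186; -0.2362 0.9656 -0.1086; -0.3856 -0.1957 -0.9017], t=(-0.1201, 0.3100, 5.1096)
after S1 (rot_of_se3): [-0.8919 -0.1711 0.4186; -0.2362 0.9656 -0.1086; -0.3856 -0.1957 -0.9017]
after S2 (compose_so3): [0.3472 0.8026 -0.4850; -0.5695 -0.2304 -0.7890; -0.7451 0.5502 0.3771]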